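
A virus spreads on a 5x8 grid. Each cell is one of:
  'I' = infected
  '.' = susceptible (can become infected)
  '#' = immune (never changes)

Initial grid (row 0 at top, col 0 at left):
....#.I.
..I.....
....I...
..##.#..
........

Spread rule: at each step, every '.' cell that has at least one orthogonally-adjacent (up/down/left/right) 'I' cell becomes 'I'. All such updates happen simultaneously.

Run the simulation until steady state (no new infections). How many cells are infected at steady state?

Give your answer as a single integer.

Step 0 (initial): 3 infected
Step 1: +11 new -> 14 infected
Step 2: +8 new -> 22 infected
Step 3: +7 new -> 29 infected
Step 4: +5 new -> 34 infected
Step 5: +2 new -> 36 infected
Step 6: +0 new -> 36 infected

Answer: 36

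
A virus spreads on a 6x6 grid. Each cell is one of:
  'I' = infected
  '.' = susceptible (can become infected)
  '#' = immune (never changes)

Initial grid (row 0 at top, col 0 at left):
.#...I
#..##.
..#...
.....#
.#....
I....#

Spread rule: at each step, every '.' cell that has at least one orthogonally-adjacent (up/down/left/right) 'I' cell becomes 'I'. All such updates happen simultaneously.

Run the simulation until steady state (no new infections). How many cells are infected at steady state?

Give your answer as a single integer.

Step 0 (initial): 2 infected
Step 1: +4 new -> 6 infected
Step 2: +4 new -> 10 infected
Step 3: +6 new -> 16 infected
Step 4: +7 new -> 23 infected
Step 5: +3 new -> 26 infected
Step 6: +1 new -> 27 infected
Step 7: +0 new -> 27 infected

Answer: 27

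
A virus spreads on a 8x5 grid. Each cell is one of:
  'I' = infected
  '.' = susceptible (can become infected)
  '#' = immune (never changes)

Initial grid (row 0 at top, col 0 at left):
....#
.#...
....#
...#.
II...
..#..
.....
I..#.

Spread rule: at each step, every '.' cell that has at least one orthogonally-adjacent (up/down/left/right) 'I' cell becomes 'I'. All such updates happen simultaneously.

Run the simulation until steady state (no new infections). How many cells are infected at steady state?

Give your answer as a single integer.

Step 0 (initial): 3 infected
Step 1: +7 new -> 10 infected
Step 2: +6 new -> 16 infected
Step 3: +5 new -> 21 infected
Step 4: +6 new -> 27 infected
Step 5: +4 new -> 31 infected
Step 6: +3 new -> 34 infected
Step 7: +0 new -> 34 infected

Answer: 34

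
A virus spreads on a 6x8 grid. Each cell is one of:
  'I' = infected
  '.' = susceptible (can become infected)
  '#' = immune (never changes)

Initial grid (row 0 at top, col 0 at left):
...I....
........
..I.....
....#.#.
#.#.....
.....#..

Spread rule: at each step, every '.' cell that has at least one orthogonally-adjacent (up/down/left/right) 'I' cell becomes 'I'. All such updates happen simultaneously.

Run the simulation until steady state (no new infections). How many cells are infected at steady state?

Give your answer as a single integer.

Answer: 43

Derivation:
Step 0 (initial): 2 infected
Step 1: +7 new -> 9 infected
Step 2: +8 new -> 17 infected
Step 3: +8 new -> 25 infected
Step 4: +7 new -> 32 infected
Step 5: +6 new -> 38 infected
Step 6: +2 new -> 40 infected
Step 7: +2 new -> 42 infected
Step 8: +1 new -> 43 infected
Step 9: +0 new -> 43 infected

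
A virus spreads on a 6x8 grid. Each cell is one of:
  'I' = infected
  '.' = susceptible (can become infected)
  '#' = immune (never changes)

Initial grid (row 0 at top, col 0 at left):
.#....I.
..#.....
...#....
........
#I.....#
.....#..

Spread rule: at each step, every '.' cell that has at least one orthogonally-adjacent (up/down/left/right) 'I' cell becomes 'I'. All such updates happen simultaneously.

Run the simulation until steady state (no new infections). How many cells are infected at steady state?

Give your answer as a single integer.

Answer: 42

Derivation:
Step 0 (initial): 2 infected
Step 1: +6 new -> 8 infected
Step 2: +10 new -> 18 infected
Step 3: +11 new -> 29 infected
Step 4: +10 new -> 39 infected
Step 5: +2 new -> 41 infected
Step 6: +1 new -> 42 infected
Step 7: +0 new -> 42 infected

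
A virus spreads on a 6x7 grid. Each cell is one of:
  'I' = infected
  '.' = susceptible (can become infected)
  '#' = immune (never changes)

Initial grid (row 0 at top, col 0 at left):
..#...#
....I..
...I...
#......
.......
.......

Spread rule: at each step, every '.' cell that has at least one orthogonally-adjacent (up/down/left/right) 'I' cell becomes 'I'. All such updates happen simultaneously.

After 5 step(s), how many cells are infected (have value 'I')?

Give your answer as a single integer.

Step 0 (initial): 2 infected
Step 1: +6 new -> 8 infected
Step 2: +9 new -> 17 infected
Step 3: +8 new -> 25 infected
Step 4: +7 new -> 32 infected
Step 5: +5 new -> 37 infected

Answer: 37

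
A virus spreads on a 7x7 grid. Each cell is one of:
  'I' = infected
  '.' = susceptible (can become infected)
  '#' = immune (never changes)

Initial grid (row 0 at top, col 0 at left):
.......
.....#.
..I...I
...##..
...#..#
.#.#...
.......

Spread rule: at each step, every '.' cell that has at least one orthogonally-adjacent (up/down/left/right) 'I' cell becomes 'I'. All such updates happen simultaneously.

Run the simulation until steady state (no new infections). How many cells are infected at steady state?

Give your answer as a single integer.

Answer: 42

Derivation:
Step 0 (initial): 2 infected
Step 1: +7 new -> 9 infected
Step 2: +9 new -> 18 infected
Step 3: +9 new -> 27 infected
Step 4: +6 new -> 33 infected
Step 5: +6 new -> 39 infected
Step 6: +3 new -> 42 infected
Step 7: +0 new -> 42 infected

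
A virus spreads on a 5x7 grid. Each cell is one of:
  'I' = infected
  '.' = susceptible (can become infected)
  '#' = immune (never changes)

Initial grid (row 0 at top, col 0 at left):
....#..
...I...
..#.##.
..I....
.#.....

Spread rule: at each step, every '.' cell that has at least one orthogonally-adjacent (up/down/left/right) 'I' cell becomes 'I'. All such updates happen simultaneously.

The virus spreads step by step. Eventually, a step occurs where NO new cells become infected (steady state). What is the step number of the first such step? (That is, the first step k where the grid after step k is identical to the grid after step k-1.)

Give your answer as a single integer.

Answer: 6

Derivation:
Step 0 (initial): 2 infected
Step 1: +7 new -> 9 infected
Step 2: +7 new -> 16 infected
Step 3: +8 new -> 24 infected
Step 4: +5 new -> 29 infected
Step 5: +1 new -> 30 infected
Step 6: +0 new -> 30 infected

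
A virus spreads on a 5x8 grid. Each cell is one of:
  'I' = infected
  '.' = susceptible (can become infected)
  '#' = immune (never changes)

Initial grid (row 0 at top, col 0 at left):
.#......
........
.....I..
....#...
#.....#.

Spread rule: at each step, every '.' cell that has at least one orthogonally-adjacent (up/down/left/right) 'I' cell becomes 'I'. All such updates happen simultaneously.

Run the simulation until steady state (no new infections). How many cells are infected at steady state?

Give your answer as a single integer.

Step 0 (initial): 1 infected
Step 1: +4 new -> 5 infected
Step 2: +7 new -> 12 infected
Step 3: +8 new -> 20 infected
Step 4: +7 new -> 27 infected
Step 5: +5 new -> 32 infected
Step 6: +3 new -> 35 infected
Step 7: +1 new -> 36 infected
Step 8: +0 new -> 36 infected

Answer: 36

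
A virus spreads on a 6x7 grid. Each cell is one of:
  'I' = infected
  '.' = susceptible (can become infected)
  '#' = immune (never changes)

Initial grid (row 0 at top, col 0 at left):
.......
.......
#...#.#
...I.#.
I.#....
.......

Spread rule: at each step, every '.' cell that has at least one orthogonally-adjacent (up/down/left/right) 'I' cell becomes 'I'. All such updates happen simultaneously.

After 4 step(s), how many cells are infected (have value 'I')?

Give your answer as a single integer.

Step 0 (initial): 2 infected
Step 1: +7 new -> 9 infected
Step 2: +6 new -> 15 infected
Step 3: +7 new -> 22 infected
Step 4: +6 new -> 28 infected

Answer: 28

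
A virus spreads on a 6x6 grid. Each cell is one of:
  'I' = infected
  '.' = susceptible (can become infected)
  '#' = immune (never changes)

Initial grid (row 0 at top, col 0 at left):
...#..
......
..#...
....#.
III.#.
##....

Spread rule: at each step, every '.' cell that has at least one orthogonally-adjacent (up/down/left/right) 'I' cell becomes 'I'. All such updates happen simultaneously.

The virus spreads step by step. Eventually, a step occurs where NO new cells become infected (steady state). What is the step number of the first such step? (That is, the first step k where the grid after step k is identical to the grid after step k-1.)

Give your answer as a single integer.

Answer: 8

Derivation:
Step 0 (initial): 3 infected
Step 1: +5 new -> 8 infected
Step 2: +4 new -> 12 infected
Step 3: +4 new -> 16 infected
Step 4: +6 new -> 22 infected
Step 5: +4 new -> 26 infected
Step 6: +3 new -> 29 infected
Step 7: +1 new -> 30 infected
Step 8: +0 new -> 30 infected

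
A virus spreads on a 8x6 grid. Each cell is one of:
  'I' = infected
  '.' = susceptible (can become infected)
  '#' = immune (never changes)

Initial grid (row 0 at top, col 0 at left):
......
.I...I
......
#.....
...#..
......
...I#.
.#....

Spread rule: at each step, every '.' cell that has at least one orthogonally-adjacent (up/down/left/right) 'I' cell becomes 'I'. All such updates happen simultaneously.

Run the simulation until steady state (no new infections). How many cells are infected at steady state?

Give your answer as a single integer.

Step 0 (initial): 3 infected
Step 1: +10 new -> 13 infected
Step 2: +14 new -> 27 infected
Step 3: +12 new -> 39 infected
Step 4: +5 new -> 44 infected
Step 5: +0 new -> 44 infected

Answer: 44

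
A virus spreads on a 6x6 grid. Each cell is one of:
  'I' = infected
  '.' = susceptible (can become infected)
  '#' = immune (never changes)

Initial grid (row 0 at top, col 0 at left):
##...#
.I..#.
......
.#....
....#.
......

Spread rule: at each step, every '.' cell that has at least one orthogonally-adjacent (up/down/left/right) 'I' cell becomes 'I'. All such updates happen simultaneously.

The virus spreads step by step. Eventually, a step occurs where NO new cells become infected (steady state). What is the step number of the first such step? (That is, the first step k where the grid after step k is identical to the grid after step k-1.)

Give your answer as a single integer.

Answer: 9

Derivation:
Step 0 (initial): 1 infected
Step 1: +3 new -> 4 infected
Step 2: +4 new -> 8 infected
Step 3: +4 new -> 12 infected
Step 4: +5 new -> 17 infected
Step 5: +6 new -> 23 infected
Step 6: +4 new -> 27 infected
Step 7: +2 new -> 29 infected
Step 8: +1 new -> 30 infected
Step 9: +0 new -> 30 infected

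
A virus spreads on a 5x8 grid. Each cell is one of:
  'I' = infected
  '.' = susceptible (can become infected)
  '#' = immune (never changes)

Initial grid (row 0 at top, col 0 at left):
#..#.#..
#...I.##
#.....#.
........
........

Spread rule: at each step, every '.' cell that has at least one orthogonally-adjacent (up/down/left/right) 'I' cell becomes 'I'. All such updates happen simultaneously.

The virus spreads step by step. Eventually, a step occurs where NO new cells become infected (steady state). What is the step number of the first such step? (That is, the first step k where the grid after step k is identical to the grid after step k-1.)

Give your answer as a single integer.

Answer: 8

Derivation:
Step 0 (initial): 1 infected
Step 1: +4 new -> 5 infected
Step 2: +4 new -> 9 infected
Step 3: +6 new -> 15 infected
Step 4: +6 new -> 21 infected
Step 5: +4 new -> 25 infected
Step 6: +4 new -> 29 infected
Step 7: +1 new -> 30 infected
Step 8: +0 new -> 30 infected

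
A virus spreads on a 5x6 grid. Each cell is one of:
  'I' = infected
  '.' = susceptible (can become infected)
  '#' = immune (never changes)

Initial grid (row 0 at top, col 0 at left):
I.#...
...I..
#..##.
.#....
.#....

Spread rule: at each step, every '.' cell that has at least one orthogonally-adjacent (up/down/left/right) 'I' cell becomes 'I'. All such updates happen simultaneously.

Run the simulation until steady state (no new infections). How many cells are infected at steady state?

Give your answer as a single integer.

Answer: 22

Derivation:
Step 0 (initial): 2 infected
Step 1: +5 new -> 7 infected
Step 2: +4 new -> 11 infected
Step 3: +4 new -> 15 infected
Step 4: +3 new -> 18 infected
Step 5: +3 new -> 21 infected
Step 6: +1 new -> 22 infected
Step 7: +0 new -> 22 infected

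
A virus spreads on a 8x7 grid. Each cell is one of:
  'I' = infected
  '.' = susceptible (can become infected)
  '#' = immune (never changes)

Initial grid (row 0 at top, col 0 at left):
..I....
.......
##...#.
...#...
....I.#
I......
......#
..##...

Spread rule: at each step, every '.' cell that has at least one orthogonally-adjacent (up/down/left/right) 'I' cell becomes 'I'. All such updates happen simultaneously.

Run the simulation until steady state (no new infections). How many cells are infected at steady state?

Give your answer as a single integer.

Answer: 48

Derivation:
Step 0 (initial): 3 infected
Step 1: +10 new -> 13 infected
Step 2: +16 new -> 29 infected
Step 3: +13 new -> 42 infected
Step 4: +4 new -> 46 infected
Step 5: +2 new -> 48 infected
Step 6: +0 new -> 48 infected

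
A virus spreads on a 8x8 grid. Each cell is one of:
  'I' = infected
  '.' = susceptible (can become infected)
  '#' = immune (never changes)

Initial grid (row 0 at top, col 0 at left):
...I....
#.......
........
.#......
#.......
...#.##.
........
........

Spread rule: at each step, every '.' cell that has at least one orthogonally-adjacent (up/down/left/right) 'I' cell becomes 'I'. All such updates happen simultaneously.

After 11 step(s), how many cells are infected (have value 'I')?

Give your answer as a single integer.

Answer: 58

Derivation:
Step 0 (initial): 1 infected
Step 1: +3 new -> 4 infected
Step 2: +5 new -> 9 infected
Step 3: +7 new -> 16 infected
Step 4: +7 new -> 23 infected
Step 5: +6 new -> 29 infected
Step 6: +7 new -> 36 infected
Step 7: +5 new -> 41 infected
Step 8: +7 new -> 48 infected
Step 9: +6 new -> 54 infected
Step 10: +3 new -> 57 infected
Step 11: +1 new -> 58 infected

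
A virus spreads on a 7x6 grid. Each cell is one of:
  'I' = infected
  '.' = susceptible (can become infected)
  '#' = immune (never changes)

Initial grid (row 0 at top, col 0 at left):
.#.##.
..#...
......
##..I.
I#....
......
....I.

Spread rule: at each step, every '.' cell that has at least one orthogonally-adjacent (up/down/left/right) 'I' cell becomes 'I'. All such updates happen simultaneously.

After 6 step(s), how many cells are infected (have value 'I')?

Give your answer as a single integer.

Answer: 33

Derivation:
Step 0 (initial): 3 infected
Step 1: +8 new -> 11 infected
Step 2: +11 new -> 22 infected
Step 3: +6 new -> 28 infected
Step 4: +2 new -> 30 infected
Step 5: +2 new -> 32 infected
Step 6: +1 new -> 33 infected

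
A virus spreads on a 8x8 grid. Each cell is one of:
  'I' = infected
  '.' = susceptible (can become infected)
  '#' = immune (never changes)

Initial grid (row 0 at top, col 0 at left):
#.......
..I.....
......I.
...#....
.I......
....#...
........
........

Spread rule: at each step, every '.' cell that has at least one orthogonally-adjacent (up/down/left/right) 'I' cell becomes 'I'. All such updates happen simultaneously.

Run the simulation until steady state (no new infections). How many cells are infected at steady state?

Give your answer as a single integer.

Step 0 (initial): 3 infected
Step 1: +12 new -> 15 infected
Step 2: +19 new -> 34 infected
Step 3: +13 new -> 47 infected
Step 4: +6 new -> 53 infected
Step 5: +5 new -> 58 infected
Step 6: +3 new -> 61 infected
Step 7: +0 new -> 61 infected

Answer: 61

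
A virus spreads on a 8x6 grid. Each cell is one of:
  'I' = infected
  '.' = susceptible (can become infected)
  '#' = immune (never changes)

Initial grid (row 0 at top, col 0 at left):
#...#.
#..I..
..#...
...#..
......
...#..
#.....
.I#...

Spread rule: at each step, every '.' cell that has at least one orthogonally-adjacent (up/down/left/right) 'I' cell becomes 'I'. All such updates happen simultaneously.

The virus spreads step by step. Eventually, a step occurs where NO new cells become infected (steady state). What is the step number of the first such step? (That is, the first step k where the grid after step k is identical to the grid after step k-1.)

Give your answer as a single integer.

Step 0 (initial): 2 infected
Step 1: +6 new -> 8 infected
Step 2: +6 new -> 14 infected
Step 3: +9 new -> 23 infected
Step 4: +8 new -> 31 infected
Step 5: +7 new -> 38 infected
Step 6: +2 new -> 40 infected
Step 7: +0 new -> 40 infected

Answer: 7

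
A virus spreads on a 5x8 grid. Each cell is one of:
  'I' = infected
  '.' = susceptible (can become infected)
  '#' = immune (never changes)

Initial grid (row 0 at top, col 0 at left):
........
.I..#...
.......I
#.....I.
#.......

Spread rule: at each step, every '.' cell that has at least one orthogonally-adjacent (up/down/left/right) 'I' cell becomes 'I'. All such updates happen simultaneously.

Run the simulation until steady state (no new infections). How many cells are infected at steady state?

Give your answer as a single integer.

Step 0 (initial): 3 infected
Step 1: +9 new -> 12 infected
Step 2: +12 new -> 24 infected
Step 3: +9 new -> 33 infected
Step 4: +4 new -> 37 infected
Step 5: +0 new -> 37 infected

Answer: 37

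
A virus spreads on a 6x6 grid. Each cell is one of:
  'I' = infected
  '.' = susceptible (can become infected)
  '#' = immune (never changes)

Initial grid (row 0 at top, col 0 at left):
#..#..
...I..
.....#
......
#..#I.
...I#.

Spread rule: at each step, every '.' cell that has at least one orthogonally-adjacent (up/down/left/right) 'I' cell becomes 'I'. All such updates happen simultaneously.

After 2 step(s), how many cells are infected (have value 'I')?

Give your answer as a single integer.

Step 0 (initial): 3 infected
Step 1: +6 new -> 9 infected
Step 2: +11 new -> 20 infected

Answer: 20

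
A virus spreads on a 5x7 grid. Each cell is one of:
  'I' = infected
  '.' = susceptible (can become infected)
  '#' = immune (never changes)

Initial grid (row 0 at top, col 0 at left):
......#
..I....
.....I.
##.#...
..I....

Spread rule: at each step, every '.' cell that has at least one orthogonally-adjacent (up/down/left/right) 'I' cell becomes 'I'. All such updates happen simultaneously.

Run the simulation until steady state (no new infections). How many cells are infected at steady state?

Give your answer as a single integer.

Step 0 (initial): 3 infected
Step 1: +11 new -> 14 infected
Step 2: +13 new -> 27 infected
Step 3: +4 new -> 31 infected
Step 4: +0 new -> 31 infected

Answer: 31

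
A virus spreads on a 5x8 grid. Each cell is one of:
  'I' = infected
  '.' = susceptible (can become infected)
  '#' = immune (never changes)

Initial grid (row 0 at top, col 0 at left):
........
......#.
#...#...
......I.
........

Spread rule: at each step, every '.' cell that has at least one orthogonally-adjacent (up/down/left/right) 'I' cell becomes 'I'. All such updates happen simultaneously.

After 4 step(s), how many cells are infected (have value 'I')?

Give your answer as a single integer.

Answer: 20

Derivation:
Step 0 (initial): 1 infected
Step 1: +4 new -> 5 infected
Step 2: +5 new -> 10 infected
Step 3: +4 new -> 14 infected
Step 4: +6 new -> 20 infected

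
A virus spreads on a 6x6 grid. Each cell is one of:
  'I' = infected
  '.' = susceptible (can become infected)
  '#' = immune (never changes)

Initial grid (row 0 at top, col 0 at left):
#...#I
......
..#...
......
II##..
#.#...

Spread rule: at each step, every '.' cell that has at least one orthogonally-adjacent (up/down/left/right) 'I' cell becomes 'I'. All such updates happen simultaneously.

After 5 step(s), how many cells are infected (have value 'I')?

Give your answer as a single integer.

Step 0 (initial): 3 infected
Step 1: +4 new -> 7 infected
Step 2: +5 new -> 12 infected
Step 3: +6 new -> 18 infected
Step 4: +6 new -> 24 infected
Step 5: +3 new -> 27 infected

Answer: 27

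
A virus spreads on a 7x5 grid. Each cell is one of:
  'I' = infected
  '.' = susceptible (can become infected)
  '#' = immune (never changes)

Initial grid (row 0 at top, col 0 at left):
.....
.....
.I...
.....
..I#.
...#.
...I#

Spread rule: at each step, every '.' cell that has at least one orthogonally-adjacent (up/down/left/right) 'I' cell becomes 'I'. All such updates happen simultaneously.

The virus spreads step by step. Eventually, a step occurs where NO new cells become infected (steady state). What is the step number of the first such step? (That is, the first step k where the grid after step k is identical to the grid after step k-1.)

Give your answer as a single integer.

Answer: 6

Derivation:
Step 0 (initial): 3 infected
Step 1: +8 new -> 11 infected
Step 2: +9 new -> 20 infected
Step 3: +7 new -> 27 infected
Step 4: +3 new -> 30 infected
Step 5: +2 new -> 32 infected
Step 6: +0 new -> 32 infected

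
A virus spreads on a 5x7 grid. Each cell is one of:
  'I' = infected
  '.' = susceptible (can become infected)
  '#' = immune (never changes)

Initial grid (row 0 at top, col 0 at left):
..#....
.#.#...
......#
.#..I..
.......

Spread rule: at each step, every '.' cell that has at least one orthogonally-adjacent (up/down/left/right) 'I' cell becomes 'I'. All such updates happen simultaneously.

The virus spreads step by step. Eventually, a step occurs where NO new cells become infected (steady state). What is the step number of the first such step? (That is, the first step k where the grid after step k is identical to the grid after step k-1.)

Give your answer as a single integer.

Step 0 (initial): 1 infected
Step 1: +4 new -> 5 infected
Step 2: +7 new -> 12 infected
Step 3: +5 new -> 17 infected
Step 4: +6 new -> 23 infected
Step 5: +3 new -> 26 infected
Step 6: +2 new -> 28 infected
Step 7: +1 new -> 29 infected
Step 8: +1 new -> 30 infected
Step 9: +0 new -> 30 infected

Answer: 9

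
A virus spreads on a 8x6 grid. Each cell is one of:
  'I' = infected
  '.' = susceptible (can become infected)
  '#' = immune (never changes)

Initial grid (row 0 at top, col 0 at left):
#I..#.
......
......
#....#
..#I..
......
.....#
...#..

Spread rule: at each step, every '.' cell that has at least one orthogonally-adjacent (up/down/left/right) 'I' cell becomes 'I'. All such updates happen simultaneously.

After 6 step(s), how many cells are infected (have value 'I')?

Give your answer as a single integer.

Answer: 41

Derivation:
Step 0 (initial): 2 infected
Step 1: +5 new -> 7 infected
Step 2: +11 new -> 18 infected
Step 3: +9 new -> 27 infected
Step 4: +7 new -> 34 infected
Step 5: +5 new -> 39 infected
Step 6: +2 new -> 41 infected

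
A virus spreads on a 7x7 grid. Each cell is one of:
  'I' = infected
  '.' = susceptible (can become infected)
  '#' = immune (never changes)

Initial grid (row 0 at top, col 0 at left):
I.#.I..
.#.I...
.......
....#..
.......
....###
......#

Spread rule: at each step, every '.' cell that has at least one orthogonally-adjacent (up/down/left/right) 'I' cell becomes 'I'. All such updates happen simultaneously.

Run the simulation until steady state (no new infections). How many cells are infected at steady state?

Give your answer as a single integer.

Answer: 42

Derivation:
Step 0 (initial): 3 infected
Step 1: +7 new -> 10 infected
Step 2: +6 new -> 16 infected
Step 3: +6 new -> 22 infected
Step 4: +7 new -> 29 infected
Step 5: +6 new -> 35 infected
Step 6: +5 new -> 40 infected
Step 7: +2 new -> 42 infected
Step 8: +0 new -> 42 infected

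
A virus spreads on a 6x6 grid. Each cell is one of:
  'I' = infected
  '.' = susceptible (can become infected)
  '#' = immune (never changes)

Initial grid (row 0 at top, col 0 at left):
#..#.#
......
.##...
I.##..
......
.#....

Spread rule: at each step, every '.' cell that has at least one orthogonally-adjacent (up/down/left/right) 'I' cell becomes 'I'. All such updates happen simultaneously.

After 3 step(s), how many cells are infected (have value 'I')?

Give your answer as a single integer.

Step 0 (initial): 1 infected
Step 1: +3 new -> 4 infected
Step 2: +3 new -> 7 infected
Step 3: +2 new -> 9 infected

Answer: 9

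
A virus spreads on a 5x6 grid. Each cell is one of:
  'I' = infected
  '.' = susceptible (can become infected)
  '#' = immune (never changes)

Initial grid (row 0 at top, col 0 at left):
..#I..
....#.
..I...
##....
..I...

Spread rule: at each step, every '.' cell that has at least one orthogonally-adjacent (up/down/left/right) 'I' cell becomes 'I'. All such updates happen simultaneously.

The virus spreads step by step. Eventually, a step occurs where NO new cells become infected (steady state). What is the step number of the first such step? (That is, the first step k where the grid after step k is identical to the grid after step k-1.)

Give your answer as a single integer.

Step 0 (initial): 3 infected
Step 1: +8 new -> 11 infected
Step 2: +7 new -> 18 infected
Step 3: +6 new -> 24 infected
Step 4: +2 new -> 26 infected
Step 5: +0 new -> 26 infected

Answer: 5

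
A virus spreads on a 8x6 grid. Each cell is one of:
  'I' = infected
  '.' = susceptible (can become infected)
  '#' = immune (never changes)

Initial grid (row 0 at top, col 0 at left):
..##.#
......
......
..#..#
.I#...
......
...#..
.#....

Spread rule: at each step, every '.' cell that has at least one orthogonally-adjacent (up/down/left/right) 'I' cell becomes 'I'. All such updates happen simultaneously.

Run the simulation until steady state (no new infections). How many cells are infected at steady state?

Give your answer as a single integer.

Answer: 40

Derivation:
Step 0 (initial): 1 infected
Step 1: +3 new -> 4 infected
Step 2: +5 new -> 9 infected
Step 3: +6 new -> 15 infected
Step 4: +8 new -> 23 infected
Step 5: +8 new -> 31 infected
Step 6: +6 new -> 37 infected
Step 7: +3 new -> 40 infected
Step 8: +0 new -> 40 infected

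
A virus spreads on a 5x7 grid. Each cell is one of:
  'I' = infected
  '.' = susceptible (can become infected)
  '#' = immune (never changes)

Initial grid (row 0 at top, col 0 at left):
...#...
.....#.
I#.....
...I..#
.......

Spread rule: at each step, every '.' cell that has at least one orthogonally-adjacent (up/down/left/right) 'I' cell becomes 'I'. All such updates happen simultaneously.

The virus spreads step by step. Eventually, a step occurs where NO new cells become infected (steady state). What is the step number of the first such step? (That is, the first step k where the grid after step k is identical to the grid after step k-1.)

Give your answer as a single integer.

Answer: 7

Derivation:
Step 0 (initial): 2 infected
Step 1: +6 new -> 8 infected
Step 2: +10 new -> 18 infected
Step 3: +6 new -> 24 infected
Step 4: +4 new -> 28 infected
Step 5: +2 new -> 30 infected
Step 6: +1 new -> 31 infected
Step 7: +0 new -> 31 infected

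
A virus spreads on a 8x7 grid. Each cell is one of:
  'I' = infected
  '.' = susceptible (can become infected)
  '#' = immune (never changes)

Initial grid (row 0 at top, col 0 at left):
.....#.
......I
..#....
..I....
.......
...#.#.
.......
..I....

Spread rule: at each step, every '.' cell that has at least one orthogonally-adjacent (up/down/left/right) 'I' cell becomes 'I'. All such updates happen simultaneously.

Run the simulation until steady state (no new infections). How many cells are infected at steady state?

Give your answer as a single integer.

Answer: 52

Derivation:
Step 0 (initial): 3 infected
Step 1: +9 new -> 12 infected
Step 2: +14 new -> 26 infected
Step 3: +13 new -> 39 infected
Step 4: +10 new -> 49 infected
Step 5: +3 new -> 52 infected
Step 6: +0 new -> 52 infected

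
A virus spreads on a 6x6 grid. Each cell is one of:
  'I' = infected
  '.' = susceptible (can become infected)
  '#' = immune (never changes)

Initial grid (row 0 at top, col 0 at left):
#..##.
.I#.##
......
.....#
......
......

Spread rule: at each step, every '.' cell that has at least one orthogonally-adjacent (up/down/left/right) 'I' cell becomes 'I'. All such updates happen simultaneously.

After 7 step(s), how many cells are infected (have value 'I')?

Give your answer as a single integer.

Step 0 (initial): 1 infected
Step 1: +3 new -> 4 infected
Step 2: +4 new -> 8 infected
Step 3: +4 new -> 12 infected
Step 4: +6 new -> 18 infected
Step 5: +5 new -> 23 infected
Step 6: +2 new -> 25 infected
Step 7: +2 new -> 27 infected

Answer: 27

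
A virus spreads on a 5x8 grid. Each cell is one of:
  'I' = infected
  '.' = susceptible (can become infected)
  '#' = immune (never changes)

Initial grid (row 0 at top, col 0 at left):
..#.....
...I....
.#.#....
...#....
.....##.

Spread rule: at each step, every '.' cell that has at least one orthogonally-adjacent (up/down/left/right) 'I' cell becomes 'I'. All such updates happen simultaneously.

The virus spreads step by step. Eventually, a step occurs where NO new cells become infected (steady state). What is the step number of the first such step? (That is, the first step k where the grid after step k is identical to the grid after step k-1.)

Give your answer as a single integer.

Answer: 8

Derivation:
Step 0 (initial): 1 infected
Step 1: +3 new -> 4 infected
Step 2: +5 new -> 9 infected
Step 3: +7 new -> 16 infected
Step 4: +9 new -> 25 infected
Step 5: +6 new -> 31 infected
Step 6: +2 new -> 33 infected
Step 7: +1 new -> 34 infected
Step 8: +0 new -> 34 infected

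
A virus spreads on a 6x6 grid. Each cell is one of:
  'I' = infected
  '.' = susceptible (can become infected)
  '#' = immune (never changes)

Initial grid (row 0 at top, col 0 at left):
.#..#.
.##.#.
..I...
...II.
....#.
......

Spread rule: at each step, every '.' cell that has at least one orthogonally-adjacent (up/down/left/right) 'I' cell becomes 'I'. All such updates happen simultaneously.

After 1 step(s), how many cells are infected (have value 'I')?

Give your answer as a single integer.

Answer: 9

Derivation:
Step 0 (initial): 3 infected
Step 1: +6 new -> 9 infected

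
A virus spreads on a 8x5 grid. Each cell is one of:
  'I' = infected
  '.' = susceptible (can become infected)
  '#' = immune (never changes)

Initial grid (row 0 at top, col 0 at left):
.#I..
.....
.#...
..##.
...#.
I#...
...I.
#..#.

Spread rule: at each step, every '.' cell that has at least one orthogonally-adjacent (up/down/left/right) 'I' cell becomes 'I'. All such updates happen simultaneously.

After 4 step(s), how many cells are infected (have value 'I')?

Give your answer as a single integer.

Step 0 (initial): 3 infected
Step 1: +7 new -> 10 infected
Step 2: +11 new -> 21 infected
Step 3: +8 new -> 29 infected
Step 4: +3 new -> 32 infected

Answer: 32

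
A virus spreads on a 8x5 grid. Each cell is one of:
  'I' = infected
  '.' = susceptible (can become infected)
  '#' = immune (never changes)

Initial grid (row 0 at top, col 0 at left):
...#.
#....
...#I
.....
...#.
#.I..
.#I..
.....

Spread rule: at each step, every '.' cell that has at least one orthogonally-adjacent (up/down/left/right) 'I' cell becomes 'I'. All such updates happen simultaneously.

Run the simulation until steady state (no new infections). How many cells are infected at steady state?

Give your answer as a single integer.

Answer: 34

Derivation:
Step 0 (initial): 3 infected
Step 1: +7 new -> 10 infected
Step 2: +10 new -> 20 infected
Step 3: +6 new -> 26 infected
Step 4: +5 new -> 31 infected
Step 5: +2 new -> 33 infected
Step 6: +1 new -> 34 infected
Step 7: +0 new -> 34 infected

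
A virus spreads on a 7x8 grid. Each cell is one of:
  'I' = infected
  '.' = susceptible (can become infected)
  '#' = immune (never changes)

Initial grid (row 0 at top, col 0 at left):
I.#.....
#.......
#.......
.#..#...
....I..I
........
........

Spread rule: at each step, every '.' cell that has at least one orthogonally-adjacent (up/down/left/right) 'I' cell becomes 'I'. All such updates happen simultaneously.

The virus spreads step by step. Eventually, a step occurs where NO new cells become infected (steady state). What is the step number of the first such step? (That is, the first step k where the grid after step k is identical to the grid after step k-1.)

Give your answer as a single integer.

Answer: 7

Derivation:
Step 0 (initial): 3 infected
Step 1: +7 new -> 10 infected
Step 2: +11 new -> 21 infected
Step 3: +12 new -> 33 infected
Step 4: +9 new -> 42 infected
Step 5: +7 new -> 49 infected
Step 6: +2 new -> 51 infected
Step 7: +0 new -> 51 infected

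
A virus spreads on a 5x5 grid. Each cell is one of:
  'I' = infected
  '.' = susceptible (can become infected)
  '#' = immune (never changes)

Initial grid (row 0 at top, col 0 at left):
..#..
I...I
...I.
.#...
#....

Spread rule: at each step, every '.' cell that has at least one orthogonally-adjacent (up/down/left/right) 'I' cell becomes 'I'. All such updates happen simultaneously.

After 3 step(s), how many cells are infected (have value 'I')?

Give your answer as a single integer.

Step 0 (initial): 3 infected
Step 1: +8 new -> 11 infected
Step 2: +8 new -> 19 infected
Step 3: +2 new -> 21 infected

Answer: 21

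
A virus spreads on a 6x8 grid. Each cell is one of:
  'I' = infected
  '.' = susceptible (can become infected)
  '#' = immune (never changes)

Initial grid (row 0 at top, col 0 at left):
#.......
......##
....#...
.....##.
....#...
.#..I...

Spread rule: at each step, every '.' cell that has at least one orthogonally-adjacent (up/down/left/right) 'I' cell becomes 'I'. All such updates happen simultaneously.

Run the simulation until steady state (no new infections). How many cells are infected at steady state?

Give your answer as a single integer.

Answer: 40

Derivation:
Step 0 (initial): 1 infected
Step 1: +2 new -> 3 infected
Step 2: +4 new -> 7 infected
Step 3: +4 new -> 11 infected
Step 4: +5 new -> 16 infected
Step 5: +5 new -> 21 infected
Step 6: +7 new -> 28 infected
Step 7: +6 new -> 34 infected
Step 8: +4 new -> 38 infected
Step 9: +1 new -> 39 infected
Step 10: +1 new -> 40 infected
Step 11: +0 new -> 40 infected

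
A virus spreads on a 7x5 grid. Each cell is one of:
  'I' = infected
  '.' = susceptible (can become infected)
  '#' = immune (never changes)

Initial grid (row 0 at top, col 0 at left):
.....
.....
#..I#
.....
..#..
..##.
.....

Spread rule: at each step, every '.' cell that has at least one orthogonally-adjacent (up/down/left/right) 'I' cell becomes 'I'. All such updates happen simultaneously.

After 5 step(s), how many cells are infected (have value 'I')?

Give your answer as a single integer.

Answer: 25

Derivation:
Step 0 (initial): 1 infected
Step 1: +3 new -> 4 infected
Step 2: +7 new -> 11 infected
Step 3: +5 new -> 16 infected
Step 4: +5 new -> 21 infected
Step 5: +4 new -> 25 infected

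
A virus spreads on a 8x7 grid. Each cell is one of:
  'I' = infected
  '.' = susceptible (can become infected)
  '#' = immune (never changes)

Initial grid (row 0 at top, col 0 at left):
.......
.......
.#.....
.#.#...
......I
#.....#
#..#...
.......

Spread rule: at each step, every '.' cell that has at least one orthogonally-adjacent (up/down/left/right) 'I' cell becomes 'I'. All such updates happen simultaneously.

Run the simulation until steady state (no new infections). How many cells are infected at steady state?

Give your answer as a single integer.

Step 0 (initial): 1 infected
Step 1: +2 new -> 3 infected
Step 2: +4 new -> 7 infected
Step 3: +6 new -> 13 infected
Step 4: +8 new -> 21 infected
Step 5: +8 new -> 29 infected
Step 6: +7 new -> 36 infected
Step 7: +5 new -> 41 infected
Step 8: +4 new -> 45 infected
Step 9: +3 new -> 48 infected
Step 10: +1 new -> 49 infected
Step 11: +0 new -> 49 infected

Answer: 49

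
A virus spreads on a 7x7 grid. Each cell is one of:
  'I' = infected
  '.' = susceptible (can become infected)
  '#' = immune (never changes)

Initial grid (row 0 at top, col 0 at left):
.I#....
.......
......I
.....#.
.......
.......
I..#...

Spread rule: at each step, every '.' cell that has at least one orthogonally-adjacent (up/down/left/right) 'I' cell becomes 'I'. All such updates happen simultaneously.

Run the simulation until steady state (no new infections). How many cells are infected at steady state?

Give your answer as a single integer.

Step 0 (initial): 3 infected
Step 1: +7 new -> 10 infected
Step 2: +10 new -> 20 infected
Step 3: +13 new -> 33 infected
Step 4: +9 new -> 42 infected
Step 5: +3 new -> 45 infected
Step 6: +1 new -> 46 infected
Step 7: +0 new -> 46 infected

Answer: 46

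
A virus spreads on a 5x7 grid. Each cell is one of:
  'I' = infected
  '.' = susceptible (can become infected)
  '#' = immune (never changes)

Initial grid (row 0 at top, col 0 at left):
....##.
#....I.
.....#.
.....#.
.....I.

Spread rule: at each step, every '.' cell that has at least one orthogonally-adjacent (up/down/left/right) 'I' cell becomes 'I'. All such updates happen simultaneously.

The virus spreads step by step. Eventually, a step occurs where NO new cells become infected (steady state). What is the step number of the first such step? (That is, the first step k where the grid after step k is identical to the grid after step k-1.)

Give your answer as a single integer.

Answer: 7

Derivation:
Step 0 (initial): 2 infected
Step 1: +4 new -> 6 infected
Step 2: +7 new -> 13 infected
Step 3: +5 new -> 18 infected
Step 4: +5 new -> 23 infected
Step 5: +4 new -> 27 infected
Step 6: +3 new -> 30 infected
Step 7: +0 new -> 30 infected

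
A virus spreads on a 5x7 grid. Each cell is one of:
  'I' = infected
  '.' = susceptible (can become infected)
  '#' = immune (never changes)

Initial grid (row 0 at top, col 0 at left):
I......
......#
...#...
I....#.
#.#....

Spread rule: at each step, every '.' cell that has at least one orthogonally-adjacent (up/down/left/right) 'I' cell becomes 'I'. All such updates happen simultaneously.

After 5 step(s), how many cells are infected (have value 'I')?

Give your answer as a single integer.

Answer: 23

Derivation:
Step 0 (initial): 2 infected
Step 1: +4 new -> 6 infected
Step 2: +5 new -> 11 infected
Step 3: +4 new -> 15 infected
Step 4: +4 new -> 19 infected
Step 5: +4 new -> 23 infected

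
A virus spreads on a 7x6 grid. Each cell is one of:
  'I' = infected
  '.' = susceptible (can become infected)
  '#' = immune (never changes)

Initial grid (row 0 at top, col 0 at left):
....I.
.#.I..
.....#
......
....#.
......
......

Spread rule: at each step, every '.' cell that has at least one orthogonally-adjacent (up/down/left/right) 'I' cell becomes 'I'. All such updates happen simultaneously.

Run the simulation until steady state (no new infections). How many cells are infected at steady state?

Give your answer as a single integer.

Answer: 39

Derivation:
Step 0 (initial): 2 infected
Step 1: +5 new -> 7 infected
Step 2: +5 new -> 12 infected
Step 3: +5 new -> 17 infected
Step 4: +6 new -> 23 infected
Step 5: +7 new -> 30 infected
Step 6: +5 new -> 35 infected
Step 7: +3 new -> 38 infected
Step 8: +1 new -> 39 infected
Step 9: +0 new -> 39 infected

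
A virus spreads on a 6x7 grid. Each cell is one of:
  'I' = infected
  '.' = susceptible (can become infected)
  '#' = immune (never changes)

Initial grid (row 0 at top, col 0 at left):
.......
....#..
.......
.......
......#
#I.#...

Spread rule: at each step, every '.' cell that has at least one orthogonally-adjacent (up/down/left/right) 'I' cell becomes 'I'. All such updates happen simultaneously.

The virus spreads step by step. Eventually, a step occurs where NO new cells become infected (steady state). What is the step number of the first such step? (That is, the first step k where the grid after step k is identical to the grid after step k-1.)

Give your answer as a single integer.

Answer: 11

Derivation:
Step 0 (initial): 1 infected
Step 1: +2 new -> 3 infected
Step 2: +3 new -> 6 infected
Step 3: +4 new -> 10 infected
Step 4: +5 new -> 15 infected
Step 5: +7 new -> 22 infected
Step 6: +6 new -> 28 infected
Step 7: +4 new -> 32 infected
Step 8: +3 new -> 35 infected
Step 9: +2 new -> 37 infected
Step 10: +1 new -> 38 infected
Step 11: +0 new -> 38 infected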